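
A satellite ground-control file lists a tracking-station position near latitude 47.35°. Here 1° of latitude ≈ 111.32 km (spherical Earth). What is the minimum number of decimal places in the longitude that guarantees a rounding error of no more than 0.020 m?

At 47.35° one degree of longitude covers 111320 × cos 47.35° ≈ 111320 × 0.6775 ≈ 75421.3 m.
With N decimal places the half-ulp bound is 0.5·10⁻ᴺ°, or 0.5·10⁻ᴺ × 75421.3 m on the ground.
Setting 37710.7 × 10⁻ᴺ ≤ 0.020 gives 10ᴺ ≥ 1.886e+06, i.e. N ≥ 6.28.
At 6 places the error can reach 0.0377 m, but 7 places keeps it to 0.00377 m.

7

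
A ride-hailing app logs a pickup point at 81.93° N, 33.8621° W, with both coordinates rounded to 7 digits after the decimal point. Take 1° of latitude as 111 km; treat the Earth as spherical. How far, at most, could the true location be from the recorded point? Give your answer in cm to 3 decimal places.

0.560 cm

Rounding to 7 decimal places leaves each coordinate within ±5e-08° of the true value.
Latitude error → 5e-08 × 111000 = 0.00555 m along the meridian.
Longitude error → 5e-08 × 111000 × cos 81.93° = 5e-08 × 111000 × 0.1404 ≈ 0.000779125 m.
Worst case both components are at the extreme and orthogonal: √(0.00555² + 0.000779125²) ≈ 0.00560442 m.
That is 0.00560442 m = 0.56044 cm.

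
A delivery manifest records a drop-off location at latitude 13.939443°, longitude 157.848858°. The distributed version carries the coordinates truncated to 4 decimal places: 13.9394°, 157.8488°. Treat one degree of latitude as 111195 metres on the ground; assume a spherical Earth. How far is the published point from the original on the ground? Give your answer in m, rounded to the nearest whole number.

8 m

Δlat = 13.939443 − 13.9394 = +0.000043°; Δlon = 157.848858 − 157.8488 = +0.000058°.
North–south shift: 0.000043 × 111195 = 4.78139 m.
East–west at this latitude: 0.000058° × 111195 × cos 13.9394° ≈ 0.000058 × 107920 = 6.25938 m.
Distance: √(4.78139² + 6.25938²) ≈ 7.87665 m.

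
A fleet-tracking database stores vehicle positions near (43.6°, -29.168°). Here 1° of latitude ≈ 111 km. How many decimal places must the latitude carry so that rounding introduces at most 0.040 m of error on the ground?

One degree of latitude covers 111000 m.
With N decimal places the half-ulp bound is 0.5·10⁻ᴺ°, or 0.5·10⁻ᴺ × 111000 m on the ground.
Setting 55500 × 10⁻ᴺ ≤ 0.040 gives 10ᴺ ≥ 1.388e+06, i.e. N ≥ 6.14.
N = 6 would give 0.0555 m (too coarse); N = 7 gives 0.00555 m ≤ 0.040 m.

7 decimal places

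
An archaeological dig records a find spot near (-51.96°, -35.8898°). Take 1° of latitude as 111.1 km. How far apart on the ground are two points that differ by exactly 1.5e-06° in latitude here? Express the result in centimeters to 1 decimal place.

1.5e-06° × 111100 m/° = 0.16665 m.
That is 0.16665 m = 16.665 cm.

16.7 centimeters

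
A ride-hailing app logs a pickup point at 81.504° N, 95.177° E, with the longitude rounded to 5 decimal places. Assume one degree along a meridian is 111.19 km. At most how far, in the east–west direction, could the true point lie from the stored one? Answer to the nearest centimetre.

8 centimetres

Rounding to 5 decimal places leaves the longitude within ±5e-06° of the true value.
At latitude 81.504° a degree of longitude spans 111190 m × cos 81.504° = 111190 × 0.1477 ≈ 16427.3 m.
East–west error: 5e-06° × 16427.3 m/° ≈ 0.0821363 m.
That is 0.0821363 m = 8.2136 cm.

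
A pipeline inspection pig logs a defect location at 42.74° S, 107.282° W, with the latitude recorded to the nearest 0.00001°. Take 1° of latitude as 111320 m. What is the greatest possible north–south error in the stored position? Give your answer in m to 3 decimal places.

0.557 m

Rounding to 5 decimal places leaves the latitude within ±5e-06° of the true value.
Along the meridian that is 5e-06° × 111320 m/° = 0.5566 m.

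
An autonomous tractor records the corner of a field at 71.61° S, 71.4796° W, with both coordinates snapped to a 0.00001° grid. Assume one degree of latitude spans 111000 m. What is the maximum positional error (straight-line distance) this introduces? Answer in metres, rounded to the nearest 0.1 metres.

With a 0.00001° grid the true value lies within half a step, ±0.00001°/2 = ±5e-06°, of the stored one.
North–south component: 5e-06° × 111000 = 0.555 m.
E–W at 71.61°: 5e-06° × 111000 × cos 71.61° = 5e-06 × 111000 × 0.3155 ≈ 0.175093 m.
The two errors are perpendicular, so the maximum displacement is √(0.555² + 0.175093²) ≈ 0.581964 m.

0.6 metres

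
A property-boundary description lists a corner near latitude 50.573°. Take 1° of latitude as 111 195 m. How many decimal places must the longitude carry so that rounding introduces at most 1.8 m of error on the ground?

5

At 50.573° one degree of longitude covers 111195 × cos 50.573° ≈ 111195 × 0.6351 ≈ 70619.3 m.
With N decimal places the half-ulp bound is 0.5·10⁻ᴺ°, or 0.5·10⁻ᴺ × 70619.3 m on the ground.
Setting 35309.7 × 10⁻ᴺ ≤ 1.8 gives 10ᴺ ≥ 1.962e+04, i.e. N ≥ 4.29.
At 4 places the error can reach 3.53 m, but 5 places keeps it to 0.353 m.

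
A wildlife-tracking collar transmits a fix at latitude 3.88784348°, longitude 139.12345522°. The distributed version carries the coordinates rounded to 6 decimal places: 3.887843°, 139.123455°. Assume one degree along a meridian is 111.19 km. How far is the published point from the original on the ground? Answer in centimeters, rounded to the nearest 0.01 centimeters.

The latitude changed by +0.00000048° and the longitude by +0.00000022°.
North–south shift: 0.00000048 × 111190 = 0.0533712 m.
E–W at 3.88784°: 0.00000022° × 111190 × cos 3.88784° = 0.00000022 × 111190 × 0.9977 ≈ 0.0244055 m.
Hypotenuse of the two orthogonal shifts: √(0.0533712² + 0.0244055²) = 0.0586866 m.
That is 0.0586866 m = 5.8687 cm.

5.87 centimeters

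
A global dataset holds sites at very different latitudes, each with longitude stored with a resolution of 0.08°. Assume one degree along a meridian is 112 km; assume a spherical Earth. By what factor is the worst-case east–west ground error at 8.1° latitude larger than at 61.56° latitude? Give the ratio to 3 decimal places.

2.079

With a 0.08° grid the true value lies within half a step, ±0.08°/2 = ±0.04°, of the stored one.
At 8.1°: 0.04° × 112000 × cos 8.1° = 0.04 × 112000 × 0.9900 ≈ 4435.3 m.
Error at 61.56° = 0.04° × 112000 × cos 61.56° ≈ 4480 × 0.4762 = 2133.5 m.
Ratio: 4435.3 / 2133.5 = cos 8.1° / cos 61.56° ≈ 2.0788.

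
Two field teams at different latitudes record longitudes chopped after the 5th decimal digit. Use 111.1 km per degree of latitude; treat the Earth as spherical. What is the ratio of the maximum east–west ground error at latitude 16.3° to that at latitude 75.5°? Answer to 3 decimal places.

Truncating at 5 decimal places can drop up to a full unit in the last place, so the longitude may be off by as much as 1e-05°.
At 16.3°: 1e-05° × 111100 × cos 16.3° = 1e-05 × 111100 × 0.9598 ≈ 1.0663 m.
Error at 75.5° = 1e-05° × 111100 × cos 75.5° ≈ 1.111 × 0.2504 = 0.27817 m.
Ratio: 1.0663 / 0.27817 = cos 16.3° / cos 75.5° ≈ 3.8334.

3.833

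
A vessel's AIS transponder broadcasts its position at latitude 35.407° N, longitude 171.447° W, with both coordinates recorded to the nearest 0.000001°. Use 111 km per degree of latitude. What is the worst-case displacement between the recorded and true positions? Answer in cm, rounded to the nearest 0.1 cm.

7.2 cm

Rounding to 6 decimal places leaves each coordinate within ±5e-07° of the true value.
Latitude error → 5e-07 × 111000 = 0.0555 m along the meridian.
East–west component at 35.407°: 5e-07° × 111000 × cos 35.407° ≈ 5e-07 × 90471.3 ≈ 0.0452357 m.
The two errors are perpendicular, so the maximum displacement is √(0.0555² + 0.0452357²) ≈ 0.0715997 m.
That is 0.0715997 m = 7.16 cm.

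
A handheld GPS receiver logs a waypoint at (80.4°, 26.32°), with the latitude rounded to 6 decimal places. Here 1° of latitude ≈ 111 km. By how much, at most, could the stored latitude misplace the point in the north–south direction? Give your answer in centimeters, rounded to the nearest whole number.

Rounding to 6 decimal places leaves the latitude within ±5e-07° of the true value.
North–south distance: 5e-07° × 111000 m/° = 0.0555 m.
That is 0.0555 m = 5.55 cm.

6 centimeters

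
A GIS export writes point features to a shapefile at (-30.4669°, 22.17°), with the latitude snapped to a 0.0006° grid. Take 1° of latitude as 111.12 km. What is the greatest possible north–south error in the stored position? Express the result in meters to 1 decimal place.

33.3 meters

With a 0.0006° grid the true value lies within half a step, ±0.0006°/2 = ±0.0003°, of the stored one.
Along the meridian that is 0.0003° × 111120 m/° = 33.336 m.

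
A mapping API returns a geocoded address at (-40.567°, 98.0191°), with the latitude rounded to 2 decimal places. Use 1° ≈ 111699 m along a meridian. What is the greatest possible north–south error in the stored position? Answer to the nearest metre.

Rounding to 2 decimal places leaves the latitude within ±0.005° of the true value.
So the N–S error is at most 0.005 × 111699 = 558.495 m.

558 metres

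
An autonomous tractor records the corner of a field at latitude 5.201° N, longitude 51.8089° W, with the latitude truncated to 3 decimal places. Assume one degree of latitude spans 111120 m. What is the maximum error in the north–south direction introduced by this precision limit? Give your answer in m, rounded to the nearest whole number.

111 m

Truncating at 3 decimal places can drop up to a full unit in the last place, so the latitude may be off by as much as 0.001°.
North–south distance: 0.001° × 111120 m/° = 111.12 m.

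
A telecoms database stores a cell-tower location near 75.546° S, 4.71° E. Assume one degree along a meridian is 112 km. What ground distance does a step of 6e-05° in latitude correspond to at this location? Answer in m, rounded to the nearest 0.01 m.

6e-05° × 112000 m/° = 6.72 m.

6.72 m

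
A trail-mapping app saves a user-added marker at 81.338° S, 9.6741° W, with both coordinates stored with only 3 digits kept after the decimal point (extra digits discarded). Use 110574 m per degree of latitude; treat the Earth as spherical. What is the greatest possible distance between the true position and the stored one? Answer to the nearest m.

112 m

Truncating at 3 decimal places can drop up to a full unit in the last place, so each coordinate may be off by as much as 0.001°.
Latitude error → 0.001 × 110574 = 110.574 m along the meridian.
Longitude error → 0.001 × 110574 × cos 81.338° = 0.001 × 110574 × 0.1506 ≈ 16.653 m.
Worst case both components are at the extreme and orthogonal: √(110.574² + 16.653²) ≈ 111.821 m.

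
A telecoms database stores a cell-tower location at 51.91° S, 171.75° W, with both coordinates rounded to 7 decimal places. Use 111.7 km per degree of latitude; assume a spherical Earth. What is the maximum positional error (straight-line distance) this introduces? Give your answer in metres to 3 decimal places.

0.007 metres

Rounding to 7 decimal places leaves each coordinate within ±5e-08° of the true value.
N–S: 5e-08° × 111700 m/° = 0.005585 m.
East–west component at 51.91°: 5e-08° × 111700 × cos 51.91° ≈ 5e-08 × 68907.6 ≈ 0.00344538 m.
Combining orthogonally: (0.005585² + 0.00344538²)^½ ≈ 0.00656223 m.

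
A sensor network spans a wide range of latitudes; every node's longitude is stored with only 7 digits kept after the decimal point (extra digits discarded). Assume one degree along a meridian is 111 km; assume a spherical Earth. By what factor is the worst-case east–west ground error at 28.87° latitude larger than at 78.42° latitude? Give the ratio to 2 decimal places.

Truncating at 7 decimal places can drop up to a full unit in the last place, so the longitude may be off by as much as 1e-07°.
At 28.87°: 1e-07° × 111000 × cos 28.87° = 1e-07 × 111000 × 0.8757 ≈ 0.0097205 m.
Error at 78.42° = 1e-07° × 111000 × cos 78.42° ≈ 0.0111 × 0.2007 = 0.0022282 m.
Ratio: 0.0097205 / 0.0022282 = cos 28.87° / cos 78.42° ≈ 4.3625.

4.36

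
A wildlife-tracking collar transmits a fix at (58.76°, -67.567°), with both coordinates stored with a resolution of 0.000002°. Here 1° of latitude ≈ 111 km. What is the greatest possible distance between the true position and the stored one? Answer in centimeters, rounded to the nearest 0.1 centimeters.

12.5 centimeters

With a 0.000002° grid the true value lies within half a step, ±0.000002°/2 = ±1e-06°, of the stored one.
Latitude error → 1e-06 × 111000 = 0.111 m along the meridian.
Longitude error → 1e-06 × 111000 × cos 58.76° = 1e-06 × 111000 × 0.5186 ≈ 0.0575673 m.
The two errors are perpendicular, so the maximum displacement is √(0.111² + 0.0575673²) ≈ 0.12504 m.
That is 0.12504 m = 12.504 cm.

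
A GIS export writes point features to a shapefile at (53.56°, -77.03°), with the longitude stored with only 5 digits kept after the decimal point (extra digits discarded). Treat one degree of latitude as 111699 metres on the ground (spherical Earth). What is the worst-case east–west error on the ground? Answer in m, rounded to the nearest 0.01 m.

Truncating at 5 decimal places can drop up to a full unit in the last place, so the longitude may be off by as much as 1e-05°.
Parallels shrink by cos φ, so at 53.56° a degree of longitude is 111699 × 0.5940 ≈ 66347 m.
East–west error: 1e-05° × 66347 m/° ≈ 0.66347 m.

0.66 m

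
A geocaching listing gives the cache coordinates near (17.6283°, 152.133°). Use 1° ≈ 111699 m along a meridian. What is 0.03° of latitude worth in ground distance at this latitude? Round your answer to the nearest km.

Along a meridian 0.03° is 0.03 × 111699 = 3350.97 m.
That is 3350.97 m = 3.351 km.

3 km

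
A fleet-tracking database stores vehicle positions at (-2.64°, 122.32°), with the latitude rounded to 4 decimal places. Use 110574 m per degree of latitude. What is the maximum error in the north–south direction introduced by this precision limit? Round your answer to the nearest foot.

Rounding to 4 decimal places leaves the latitude within ±5e-05° of the true value.
North–south distance: 5e-05° × 110574 m/° = 5.5287 m.
In feet: 5.5287 m ÷ 0.3048 ≈ 18.139 ft.

18 feet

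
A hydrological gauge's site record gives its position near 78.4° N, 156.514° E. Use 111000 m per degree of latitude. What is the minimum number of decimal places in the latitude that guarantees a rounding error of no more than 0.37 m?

One degree of latitude covers 111000 m.
Rounding to N decimal places gives at most 0.5 × 10⁻ᴺ degrees of error, i.e. 0.5 × 10⁻ᴺ × 111000 m.
Need 0.5 × 111000 × 10⁻ᴺ ≤ 0.37 → 10⁻ᴺ ≤ 6.667e-06, so N ≥ 5.18.
So 6 decimal places suffice (0.0555 m); 5 would allow up to 0.555 m.

6 decimal places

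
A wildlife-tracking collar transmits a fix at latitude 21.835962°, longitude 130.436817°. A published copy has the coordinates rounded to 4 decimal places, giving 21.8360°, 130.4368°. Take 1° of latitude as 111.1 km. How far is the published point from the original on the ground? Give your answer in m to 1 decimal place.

Δlat = 21.835962 − 21.8360 = -0.000038°; Δlon = 130.436817 − 130.4368 = +0.000017°.
N–S: -0.000038° × 111100 m/° = -4.2218 m.
E–W at 21.836°: 0.000017° × 111100 × cos 21.836° = 0.000017 × 111100 × 0.9283 ≈ 1.75319 m.
Hypotenuse of the two orthogonal shifts: √(4.2218² + 1.75319²) = 4.57135 m.

4.6 m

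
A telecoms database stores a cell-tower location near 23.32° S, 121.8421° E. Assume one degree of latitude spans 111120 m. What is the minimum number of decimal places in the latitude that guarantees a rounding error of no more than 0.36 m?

One degree of latitude covers 111120 m.
With N decimal places the half-ulp bound is 0.5·10⁻ᴺ°, or 0.5·10⁻ᴺ × 111120 m on the ground.
Need 0.5 × 111120 × 10⁻ᴺ ≤ 0.36 → 10⁻ᴺ ≤ 6.479e-06, so N ≥ 5.19.
N = 5 would give 0.556 m (too coarse); N = 6 gives 0.0556 m ≤ 0.36 m.

6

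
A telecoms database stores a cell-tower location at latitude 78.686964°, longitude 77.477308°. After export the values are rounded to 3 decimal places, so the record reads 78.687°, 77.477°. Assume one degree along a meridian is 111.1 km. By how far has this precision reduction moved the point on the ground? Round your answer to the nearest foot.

26 feet

Δlat = 78.686964 − 78.687 = -0.000036°; Δlon = 77.477308 − 77.477 = +0.000308°.
N–S: -0.000036° × 111100 m/° = -3.9996 m.
E–W at 78.687°: 0.000308° × 111100 × cos 78.687° = 0.000308 × 111100 × 0.1962 ≈ 6.71266 m.
Hypotenuse of the two orthogonal shifts: √(3.9996² + 6.71266²) = 7.81387 m.
In feet: 7.81387 m ÷ 0.3048 ≈ 25.636 ft.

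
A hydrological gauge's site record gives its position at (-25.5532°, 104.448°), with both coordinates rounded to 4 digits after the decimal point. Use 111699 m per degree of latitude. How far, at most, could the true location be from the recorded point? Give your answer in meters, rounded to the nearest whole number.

8 meters

Rounding to 4 decimal places leaves each coordinate within ±5e-05° of the true value.
North–south component: 5e-05° × 111699 = 5.58495 m.
Longitude error → 5e-05 × 111699 × cos 25.5532° = 5e-05 × 111699 × 0.9022 ≈ 5.03866 m.
Worst case both components are at the extreme and orthogonal: √(5.58495² + 5.03866²) ≈ 7.52195 m.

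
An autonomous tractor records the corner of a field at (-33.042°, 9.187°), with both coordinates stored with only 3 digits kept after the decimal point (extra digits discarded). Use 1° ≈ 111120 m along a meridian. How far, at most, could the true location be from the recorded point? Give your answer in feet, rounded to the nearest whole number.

Truncating at 3 decimal places can drop up to a full unit in the last place, so each coordinate may be off by as much as 0.001°.
Latitude error → 0.001 × 111120 = 111.12 m along the meridian.
East–west component at 33.042°: 0.001° × 111120 × cos 33.042° ≈ 0.001 × 93148.7 ≈ 93.1487 m.
Combining orthogonally: (111.12² + 93.1487²)^½ ≈ 144.998 m.
In feet: 144.998 m ÷ 0.3048 ≈ 475.71 ft.

476 feet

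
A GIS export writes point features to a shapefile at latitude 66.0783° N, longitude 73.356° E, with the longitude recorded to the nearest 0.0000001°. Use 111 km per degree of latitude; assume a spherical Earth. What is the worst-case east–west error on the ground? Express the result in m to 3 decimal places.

Rounding to 7 decimal places leaves the longitude within ±5e-08° of the true value.
One degree of longitude at 66.0783° is 111000 × cos 66.0783° ≈ 111000 × 0.4055 = 45009.1 m.
East–west error: 5e-08° × 45009.1 m/° ≈ 0.00225046 m.

0.002 m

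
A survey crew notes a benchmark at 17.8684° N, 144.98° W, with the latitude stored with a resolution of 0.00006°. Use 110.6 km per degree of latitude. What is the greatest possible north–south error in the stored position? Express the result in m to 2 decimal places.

With a 0.00006° grid the true value lies within half a step, ±0.00006°/2 = ±3e-05°, of the stored one.
So the N–S error is at most 3e-05 × 110600 = 3.318 m.

3.32 m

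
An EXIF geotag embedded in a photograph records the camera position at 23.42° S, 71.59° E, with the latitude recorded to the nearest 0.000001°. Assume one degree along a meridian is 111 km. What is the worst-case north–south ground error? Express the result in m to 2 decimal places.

Rounding to 6 decimal places leaves the latitude within ±5e-07° of the true value.
Along the meridian that is 5e-07° × 111000 m/° = 0.0555 m.

0.06 m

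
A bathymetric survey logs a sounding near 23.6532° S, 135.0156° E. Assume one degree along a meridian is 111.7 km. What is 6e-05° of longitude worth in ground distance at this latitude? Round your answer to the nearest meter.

6 meters

One degree of longitude here spans 111700 × cos 23.6532° = 111700 × 0.9160 ≈ 102316 m; 6e-05° of that is 6.13897 m.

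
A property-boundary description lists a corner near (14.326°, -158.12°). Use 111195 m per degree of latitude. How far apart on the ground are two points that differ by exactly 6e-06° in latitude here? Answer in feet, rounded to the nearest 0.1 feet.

Along a meridian 6e-06° is 6e-06 × 111195 = 0.66717 m.
In feet: 0.66717 m ÷ 0.3048 ≈ 2.1889 ft.

2.2 feet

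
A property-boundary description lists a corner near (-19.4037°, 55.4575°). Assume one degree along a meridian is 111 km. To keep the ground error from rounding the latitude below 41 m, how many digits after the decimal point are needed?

4 decimal places

One degree of latitude covers 111000 m.
N decimal places → at most half a unit in the last place, 0.5 × 10⁻ᴺ° = 111000/2 × 10⁻ᴺ m.
Setting 55500 × 10⁻ᴺ ≤ 41 gives 10ᴺ ≥ 1354, i.e. N ≥ 3.13.
At 3 places the error can reach 55.5 m, but 4 places keeps it to 5.55 m.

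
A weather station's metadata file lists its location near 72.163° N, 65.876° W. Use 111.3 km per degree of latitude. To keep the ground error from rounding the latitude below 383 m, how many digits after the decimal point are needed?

One degree of latitude covers 111300 m.
With N decimal places the half-ulp bound is 0.5·10⁻ᴺ°, or 0.5·10⁻ᴺ × 111300 m on the ground.
Setting 55650 × 10⁻ᴺ ≤ 383 gives 10ᴺ ≥ 145.3, i.e. N ≥ 2.16.
So 3 decimal places suffice (55.6 m); 2 would allow up to 556 m.

3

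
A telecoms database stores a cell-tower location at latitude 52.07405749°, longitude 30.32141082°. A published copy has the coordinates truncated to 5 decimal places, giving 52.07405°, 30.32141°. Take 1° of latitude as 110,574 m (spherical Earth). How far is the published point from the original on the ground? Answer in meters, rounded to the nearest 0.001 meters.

0.830 meters

Δlat = 52.07405749 − 52.07405 = +0.00000749°; Δlon = 30.32141082 − 30.32141 = +0.00000082°.
North–south shift: 0.00000749 × 110574 = 0.828199 m.
East–west at this latitude: 0.00000082° × 110574 × cos 52.074° ≈ 0.00000082 × 67963.5 = 0.0557301 m.
Distance: √(0.828199² + 0.0557301²) ≈ 0.830072 m.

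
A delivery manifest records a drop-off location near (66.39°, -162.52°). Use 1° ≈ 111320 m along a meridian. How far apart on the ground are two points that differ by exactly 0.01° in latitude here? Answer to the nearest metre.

Along a meridian 0.01° is 0.01 × 111320 = 1113.2 m.

1113 metres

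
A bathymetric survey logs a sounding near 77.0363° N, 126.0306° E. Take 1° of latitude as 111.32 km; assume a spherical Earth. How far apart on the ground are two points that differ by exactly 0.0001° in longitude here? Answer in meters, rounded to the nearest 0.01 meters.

One degree of longitude here spans 111320 × cos 77.0363° = 111320 × 0.2243 ≈ 24972.8 m; 0.0001° of that is 2.49728 m.

2.50 meters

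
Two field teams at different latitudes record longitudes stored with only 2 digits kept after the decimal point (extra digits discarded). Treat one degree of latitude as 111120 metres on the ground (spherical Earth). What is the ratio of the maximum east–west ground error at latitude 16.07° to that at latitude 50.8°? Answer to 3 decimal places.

1.520

Truncating at 2 decimal places can drop up to a full unit in the last place, so the longitude may be off by as much as 0.01°.
Error at 16.07° = 0.01° × 111120 × cos 16.07° ≈ 1111.2 × 0.9609 = 1067.8 m.
At 50.8°: 0.01° × 111120 × cos 50.8° = 0.01 × 111120 × 0.6320 ≈ 702.31 m.
Ratio: 1067.8 / 702.31 = cos 16.07° / cos 50.8° ≈ 1.5204.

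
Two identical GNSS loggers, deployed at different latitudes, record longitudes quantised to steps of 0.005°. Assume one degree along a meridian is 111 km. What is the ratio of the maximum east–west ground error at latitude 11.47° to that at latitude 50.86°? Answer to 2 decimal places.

With a 0.005° grid the true value lies within half a step, ±0.005°/2 = ±0.0025°, of the stored one.
Error at 11.47° = 0.0025° × 111000 × cos 11.47° ≈ 277.5 × 0.9800 = 271.96 m.
Error at 50.86° = 0.0025° × 111000 × cos 50.86° ≈ 277.5 × 0.6312 = 175.16 m.
The ratio reduces to cos 11.47° / cos 50.86° = 0.9800/0.6312 ≈ 1.5526.

1.55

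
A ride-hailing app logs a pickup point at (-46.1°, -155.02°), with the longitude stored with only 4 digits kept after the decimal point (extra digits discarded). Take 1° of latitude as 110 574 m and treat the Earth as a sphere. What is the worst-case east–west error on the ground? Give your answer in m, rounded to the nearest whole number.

8 m

Truncating at 4 decimal places can drop up to a full unit in the last place, so the longitude may be off by as much as 0.0001°.
Parallels shrink by cos φ, so at 46.1° a degree of longitude is 110574 × 0.6934 ≈ 76672.2 m.
Maximum E–W displacement: 0.0001 × 76672.2 = 7.66722 m.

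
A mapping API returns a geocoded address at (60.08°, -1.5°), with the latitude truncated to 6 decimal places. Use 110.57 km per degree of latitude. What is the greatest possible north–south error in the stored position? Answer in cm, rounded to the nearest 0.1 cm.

11.1 cm

Truncating at 6 decimal places can drop up to a full unit in the last place, so the latitude may be off by as much as 1e-06°.
So the N–S error is at most 1e-06 × 110570 = 0.11057 m.
That is 0.11057 m = 11.057 cm.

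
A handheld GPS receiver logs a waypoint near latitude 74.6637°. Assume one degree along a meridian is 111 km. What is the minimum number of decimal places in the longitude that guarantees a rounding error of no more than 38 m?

3 decimal places

At 74.6637° one degree of longitude covers 111000 × cos 74.6637° ≈ 111000 × 0.2645 ≈ 29357.7 m.
Rounding to N decimal places gives at most 0.5 × 10⁻ᴺ degrees of error, i.e. 0.5 × 10⁻ᴺ × 29357.7 m.
Need 0.5 × 29357.7 × 10⁻ᴺ ≤ 38 → 10⁻ᴺ ≤ 2.589e-03, so N ≥ 2.59.
So 3 decimal places suffice (14.7 m); 2 would allow up to 147 m.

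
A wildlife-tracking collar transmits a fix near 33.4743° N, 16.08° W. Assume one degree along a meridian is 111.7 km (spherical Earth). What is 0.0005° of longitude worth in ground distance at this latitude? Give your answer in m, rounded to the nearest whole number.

47 m

At 33.4743° a degree of longitude is 111700 × cos 33.4743° ≈ 93172.7 m, so 0.0005° corresponds to 46.5863 m.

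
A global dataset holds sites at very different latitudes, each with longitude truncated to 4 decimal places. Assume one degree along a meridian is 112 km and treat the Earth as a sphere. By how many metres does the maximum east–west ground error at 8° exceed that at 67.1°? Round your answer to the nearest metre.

7 metres

Truncating at 4 decimal places can drop up to a full unit in the last place, so the longitude may be off by as much as 0.0001°.
Error at 8° = 0.0001° × 112000 × cos 8° ≈ 11.2 × 0.9903 = 11.091 m.
At 67.1°: 0.0001° × 112000 × cos 67.1° = 0.0001 × 112000 × 0.3891 ≈ 4.3582 m.
So the lower-latitude error exceeds the higher by 11.091 − 4.3582 = 6.7328 m.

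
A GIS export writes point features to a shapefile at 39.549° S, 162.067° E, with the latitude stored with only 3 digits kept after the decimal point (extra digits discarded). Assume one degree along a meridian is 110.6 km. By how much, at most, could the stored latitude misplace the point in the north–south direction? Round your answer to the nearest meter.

111 meters

Truncating at 3 decimal places can drop up to a full unit in the last place, so the latitude may be off by as much as 0.001°.
Along the meridian that is 0.001° × 110600 m/° = 110.6 m.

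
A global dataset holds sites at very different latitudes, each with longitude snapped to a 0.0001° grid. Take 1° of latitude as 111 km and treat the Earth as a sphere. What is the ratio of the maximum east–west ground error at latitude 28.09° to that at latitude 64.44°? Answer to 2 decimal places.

2.04

With a 0.0001° grid the true value lies within half a step, ±0.0001°/2 = ±5e-05°, of the stored one.
At 28.09°: 5e-05° × 111000 × cos 28.09° = 5e-05 × 111000 × 0.8822 ≈ 4.8963 m.
Error at 64.44° = 5e-05° × 111000 × cos 64.44° ≈ 5.55 × 0.4315 = 2.3946 m.
The ratio reduces to cos 28.09° / cos 64.44° = 0.8822/0.4315 ≈ 2.0447.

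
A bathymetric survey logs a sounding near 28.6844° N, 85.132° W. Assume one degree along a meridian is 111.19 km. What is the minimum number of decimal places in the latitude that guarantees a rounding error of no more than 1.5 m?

One degree of latitude covers 111190 m.
Rounding to N decimal places gives at most 0.5 × 10⁻ᴺ degrees of error, i.e. 0.5 × 10⁻ᴺ × 111190 m.
Setting 55595 × 10⁻ᴺ ≤ 1.5 gives 10ᴺ ≥ 3.706e+04, i.e. N ≥ 4.57.
At 4 places the error can reach 5.56 m, but 5 places keeps it to 0.556 m.

5 decimal places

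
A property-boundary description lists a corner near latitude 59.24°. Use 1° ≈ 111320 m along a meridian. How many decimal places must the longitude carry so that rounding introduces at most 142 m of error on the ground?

At 59.24° one degree of longitude covers 111320 × cos 59.24° ≈ 111320 × 0.5114 ≈ 56933.8 m.
Rounding to N decimal places gives at most 0.5 × 10⁻ᴺ degrees of error, i.e. 0.5 × 10⁻ᴺ × 56933.8 m.
Need 0.5 × 56933.8 × 10⁻ᴺ ≤ 142 → 10⁻ᴺ ≤ 4.988e-03, so N ≥ 2.30.
At 2 places the error can reach 285 m, but 3 places keeps it to 28.5 m.

3 decimal places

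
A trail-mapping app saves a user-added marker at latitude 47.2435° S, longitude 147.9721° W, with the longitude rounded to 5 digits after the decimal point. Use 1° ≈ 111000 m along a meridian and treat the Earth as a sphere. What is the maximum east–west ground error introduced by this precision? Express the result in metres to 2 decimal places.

Rounding to 5 decimal places leaves the longitude within ±5e-06° of the true value.
One degree of longitude at 47.2435° is 111000 × cos 47.2435° ≈ 111000 × 0.6789 = 75356.1 m.
East–west error: 5e-06° × 75356.1 m/° ≈ 0.376781 m.

0.38 metres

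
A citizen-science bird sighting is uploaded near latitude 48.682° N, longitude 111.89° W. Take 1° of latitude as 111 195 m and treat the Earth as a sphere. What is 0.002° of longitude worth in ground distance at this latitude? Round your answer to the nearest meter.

0.002° of longitude at 48.682° is 0.002 × 111195 × cos 48.682° ≈ 0.002 × 73415.1 = 146.83 m.

147 meters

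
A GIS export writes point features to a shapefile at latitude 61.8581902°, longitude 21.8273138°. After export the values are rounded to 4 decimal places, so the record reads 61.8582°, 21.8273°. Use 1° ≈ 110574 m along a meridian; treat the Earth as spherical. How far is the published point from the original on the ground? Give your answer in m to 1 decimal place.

The latitude changed by -0.0000098° and the longitude by +0.0000138°.
N–S: -0.0000098° × 110574 m/° = -1.08363 m.
E–W at 61.8582°: 0.0000138° × 110574 × cos 61.8582° = 0.0000138 × 110574 × 0.4717 ≈ 0.719709 m.
Distance: √(1.08363² + 0.719709²) ≈ 1.30086 m.

1.3 m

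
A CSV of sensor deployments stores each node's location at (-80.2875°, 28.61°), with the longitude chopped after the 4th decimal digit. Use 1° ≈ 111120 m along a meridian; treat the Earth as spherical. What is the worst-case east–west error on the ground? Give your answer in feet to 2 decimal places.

Truncating at 4 decimal places can drop up to a full unit in the last place, so the longitude may be off by as much as 0.0001°.
One degree of longitude at 80.2875° is 111120 × cos 80.2875° ≈ 111120 × 0.1687 = 18746.4 m.
Maximum E–W displacement: 0.0001 × 18746.4 = 1.87464 m.
Converting: 1.87464 m × 3.2808 ft/m ≈ 6.1504 ft.

6.15 feet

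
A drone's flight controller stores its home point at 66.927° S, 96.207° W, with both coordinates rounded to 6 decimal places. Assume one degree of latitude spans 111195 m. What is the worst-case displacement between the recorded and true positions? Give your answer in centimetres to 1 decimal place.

6.0 centimetres

Rounding to 6 decimal places leaves each coordinate within ±5e-07° of the true value.
North–south component: 5e-07° × 111195 = 0.0555975 m.
Longitude error → 5e-07 × 111195 × cos 66.927° = 5e-07 × 111195 × 0.3919 ≈ 0.0217889 m.
Worst case both components are at the extreme and orthogonal: √(0.0555975² + 0.0217889²) ≈ 0.0597146 m.
That is 0.0597146 m = 5.9715 cm.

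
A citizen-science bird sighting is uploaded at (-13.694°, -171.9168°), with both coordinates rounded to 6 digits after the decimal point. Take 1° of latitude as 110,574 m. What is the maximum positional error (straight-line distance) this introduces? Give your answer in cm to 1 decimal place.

Rounding to 6 decimal places leaves each coordinate within ±5e-07° of the true value.
Latitude error → 5e-07 × 110574 = 0.055287 m along the meridian.
East–west component at 13.694°: 5e-07° × 110574 × cos 13.694° ≈ 5e-07 × 107431 ≈ 0.0537154 m.
Combining orthogonally: (0.055287² + 0.0537154²)^½ ≈ 0.0770844 m.
That is 0.0770844 m = 7.7084 cm.

7.7 cm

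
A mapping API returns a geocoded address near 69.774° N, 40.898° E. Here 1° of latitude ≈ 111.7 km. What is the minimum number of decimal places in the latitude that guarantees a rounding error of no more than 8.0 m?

One degree of latitude covers 111700 m.
With N decimal places the half-ulp bound is 0.5·10⁻ᴺ°, or 0.5·10⁻ᴺ × 111700 m on the ground.
Setting 55850 × 10⁻ᴺ ≤ 8.0 gives 10ᴺ ≥ 6981, i.e. N ≥ 3.84.
So 4 decimal places suffice (5.58 m); 3 would allow up to 55.9 m.

4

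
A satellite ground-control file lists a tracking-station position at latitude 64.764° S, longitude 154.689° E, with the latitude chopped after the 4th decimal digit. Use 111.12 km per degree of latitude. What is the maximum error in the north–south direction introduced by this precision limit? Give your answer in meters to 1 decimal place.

11.1 meters

Truncating at 4 decimal places can drop up to a full unit in the last place, so the latitude may be off by as much as 0.0001°.
North–south distance: 0.0001° × 111120 m/° = 11.112 m.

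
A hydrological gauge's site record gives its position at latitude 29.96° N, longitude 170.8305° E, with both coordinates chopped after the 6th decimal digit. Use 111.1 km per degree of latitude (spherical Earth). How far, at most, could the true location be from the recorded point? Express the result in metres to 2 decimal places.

0.15 metres

Truncating at 6 decimal places can drop up to a full unit in the last place, so each coordinate may be off by as much as 1e-06°.
Latitude error → 1e-06 × 111100 = 0.1111 m along the meridian.
Longitude error → 1e-06 × 111100 × cos 29.96° = 1e-06 × 111100 × 0.8664 ≈ 0.0962542 m.
Combining orthogonally: (0.1111² + 0.0962542²)^½ ≈ 0.146997 m.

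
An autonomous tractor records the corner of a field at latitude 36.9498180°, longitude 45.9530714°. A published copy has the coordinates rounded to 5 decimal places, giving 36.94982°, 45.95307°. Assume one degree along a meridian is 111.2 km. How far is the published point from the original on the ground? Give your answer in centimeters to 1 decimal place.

Δlat = 36.9498180 − 36.94982 = -0.0000020°; Δlon = 45.9530714 − 45.95307 = +0.0000014°.
North–south shift: -0.0000020 × 111200 = -0.2224 m.
East–west at this latitude: 0.0000014° × 111200 × cos 36.9498° ≈ 0.0000014 × 88866.8 = 0.124414 m.
Hypotenuse of the two orthogonal shifts: √(0.2224² + 0.124414²) = 0.254834 m.
That is 0.254834 m = 25.483 cm.

25.5 centimeters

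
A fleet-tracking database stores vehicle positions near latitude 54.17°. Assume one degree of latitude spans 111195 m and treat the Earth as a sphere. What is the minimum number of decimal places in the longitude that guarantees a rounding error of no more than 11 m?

4 decimal places

At 54.17° one degree of longitude covers 111195 × cos 54.17° ≈ 111195 × 0.5854 ≈ 65091.6 m.
Rounding to N decimal places gives at most 0.5 × 10⁻ᴺ degrees of error, i.e. 0.5 × 10⁻ᴺ × 65091.6 m.
Setting 32545.8 × 10⁻ᴺ ≤ 11 gives 10ᴺ ≥ 2959, i.e. N ≥ 3.47.
N = 3 would give 32.5 m (too coarse); N = 4 gives 3.25 m ≤ 11 m.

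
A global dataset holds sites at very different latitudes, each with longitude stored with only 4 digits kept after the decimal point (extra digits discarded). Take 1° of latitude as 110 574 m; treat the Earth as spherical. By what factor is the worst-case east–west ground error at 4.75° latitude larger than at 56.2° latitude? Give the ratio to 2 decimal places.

1.79

Truncating at 4 decimal places can drop up to a full unit in the last place, so the longitude may be off by as much as 0.0001°.
Error at 4.75° = 0.0001° × 110574 × cos 4.75° ≈ 11.057 × 0.9966 = 11.019 m.
Error at 56.2° = 0.0001° × 110574 × cos 56.2° ≈ 11.057 × 0.5563 = 6.1512 m.
The ratio reduces to cos 4.75° / cos 56.2° = 0.9966/0.5563 ≈ 1.7914.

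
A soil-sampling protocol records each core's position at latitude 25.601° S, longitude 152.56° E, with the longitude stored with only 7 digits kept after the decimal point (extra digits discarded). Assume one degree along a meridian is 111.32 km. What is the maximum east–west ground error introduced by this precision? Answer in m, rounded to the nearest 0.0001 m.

0.0100 m

Truncating at 7 decimal places can drop up to a full unit in the last place, so the longitude may be off by as much as 1e-07°.
One degree of longitude at 25.601° is 111320 × cos 25.601° ≈ 111320 × 0.9018 = 100391 m.
Maximum E–W displacement: 1e-07 × 100391 = 0.0100391 m.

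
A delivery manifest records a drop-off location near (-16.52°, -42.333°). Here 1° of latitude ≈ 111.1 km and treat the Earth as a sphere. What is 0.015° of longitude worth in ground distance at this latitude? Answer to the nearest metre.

0.015° of longitude at 16.52° is 0.015 × 111100 × cos 16.52° ≈ 0.015 × 106514 = 1597.71 m.

1598 metres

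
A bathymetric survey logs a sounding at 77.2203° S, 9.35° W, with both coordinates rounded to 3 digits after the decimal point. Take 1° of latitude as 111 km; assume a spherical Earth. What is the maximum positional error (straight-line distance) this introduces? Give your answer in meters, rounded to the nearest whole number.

Rounding to 3 decimal places leaves each coordinate within ±0.0005° of the true value.
North–south component: 0.0005° × 111000 = 55.5 m.
E–W at 77.2203°: 0.0005° × 111000 × cos 77.2203° = 0.0005 × 111000 × 0.2212 ≈ 12.2768 m.
Worst case both components are at the extreme and orthogonal: √(55.5² + 12.2768²) ≈ 56.8416 m.

57 meters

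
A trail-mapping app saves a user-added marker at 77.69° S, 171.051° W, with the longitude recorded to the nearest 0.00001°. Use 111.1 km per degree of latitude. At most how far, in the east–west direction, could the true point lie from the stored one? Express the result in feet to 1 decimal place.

0.4 feet

Rounding to 5 decimal places leaves the longitude within ±5e-06° of the true value.
One degree of longitude at 77.69° is 111100 × cos 77.69° ≈ 111100 × 0.2132 = 23686.6 m.
East–west error: 5e-06° × 23686.6 m/° ≈ 0.118433 m.
In feet: 0.118433 m ÷ 0.3048 ≈ 0.38856 ft.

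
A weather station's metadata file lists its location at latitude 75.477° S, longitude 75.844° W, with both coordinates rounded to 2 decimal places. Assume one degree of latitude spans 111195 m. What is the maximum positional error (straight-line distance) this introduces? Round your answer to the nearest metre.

573 metres

Rounding to 2 decimal places leaves each coordinate within ±0.005° of the true value.
North–south component: 0.005° × 111195 = 555.975 m.
E–W at 75.477°: 0.005° × 111195 × cos 75.477° = 0.005 × 111195 × 0.2508 ≈ 139.421 m.
Combining orthogonally: (555.975² + 139.421²)^½ ≈ 573.19 m.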